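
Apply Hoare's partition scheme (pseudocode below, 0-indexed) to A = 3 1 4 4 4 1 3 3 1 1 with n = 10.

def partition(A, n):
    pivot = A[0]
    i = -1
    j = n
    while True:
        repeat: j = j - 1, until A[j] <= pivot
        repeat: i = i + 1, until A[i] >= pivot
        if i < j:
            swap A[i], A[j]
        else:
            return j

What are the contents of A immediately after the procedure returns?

1 1 1 3 3 1 4 4 4 3

pivot=3
j stops at 9 (1), i stops at 0 (3); swap ⇒ 1 1 4 4 4 1 3 3 1 3
j stops at 8 (1), i stops at 2 (4); swap ⇒ 1 1 1 4 4 1 3 3 4 3
j stops at 7 (3), i stops at 3 (4); swap ⇒ 1 1 1 3 4 1 3 4 4 3
j stops at 6 (3), i stops at 4 (4); swap ⇒ 1 1 1 3 3 1 4 4 4 3
j stops at 5, i stops at 6; i≥j ⇒ return 5. A=1 1 1 3 3 1 4 4 4 3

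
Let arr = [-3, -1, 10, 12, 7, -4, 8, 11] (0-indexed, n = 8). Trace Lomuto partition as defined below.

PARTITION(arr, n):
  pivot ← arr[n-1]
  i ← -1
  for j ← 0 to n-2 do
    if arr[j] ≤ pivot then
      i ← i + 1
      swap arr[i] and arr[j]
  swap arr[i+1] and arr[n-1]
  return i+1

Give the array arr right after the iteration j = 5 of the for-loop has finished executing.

pivot=11, i=-1
j=0: -3≤11, i=0, swap(0,0) ⇒ [-3, -1, 10, 12, 7, -4, 8, 11]
j=1: -1≤11, i=1, swap(1,1) ⇒ [-3, -1, 10, 12, 7, -4, 8, 11]
j=2: 10≤11, i=2, swap(2,2) ⇒ [-3, -1, 10, 12, 7, -4, 8, 11]
j=3: 12>11, skip
j=4: 7≤11, i=3, swap(3,4) ⇒ [-3, -1, 10, 7, 12, -4, 8, 11]
j=5: -4≤11, i=4, swap(4,5) ⇒ [-3, -1, 10, 7, -4, 12, 8, 11]
(after j=5) arr = [-3, -1, 10, 7, -4, 12, 8, 11]

[-3, -1, 10, 7, -4, 12, 8, 11]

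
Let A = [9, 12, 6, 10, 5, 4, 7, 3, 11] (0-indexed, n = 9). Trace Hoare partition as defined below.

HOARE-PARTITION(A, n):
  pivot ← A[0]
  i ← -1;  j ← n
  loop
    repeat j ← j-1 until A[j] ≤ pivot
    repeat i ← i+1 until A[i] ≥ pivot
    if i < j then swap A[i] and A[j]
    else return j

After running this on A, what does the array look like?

pivot = A[0] = 9; i = -1, j = 9
j→7 (A[7]=3≤9), i→0 (A[0]=9≥9); i<j, swap → [3, 12, 6, 10, 5, 4, 7, 9, 11]
j→6 (A[6]=7≤9), i→1 (A[1]=12≥9); i<j, swap → [3, 7, 6, 10, 5, 4, 12, 9, 11]
j→5 (A[5]=4≤9), i→3 (A[3]=10≥9); i<j, swap → [3, 7, 6, 4, 5, 10, 12, 9, 11]
j→4, i→5; i≥j, return j=4. A = [3, 7, 6, 4, 5, 10, 12, 9, 11]

[3, 7, 6, 4, 5, 10, 12, 9, 11]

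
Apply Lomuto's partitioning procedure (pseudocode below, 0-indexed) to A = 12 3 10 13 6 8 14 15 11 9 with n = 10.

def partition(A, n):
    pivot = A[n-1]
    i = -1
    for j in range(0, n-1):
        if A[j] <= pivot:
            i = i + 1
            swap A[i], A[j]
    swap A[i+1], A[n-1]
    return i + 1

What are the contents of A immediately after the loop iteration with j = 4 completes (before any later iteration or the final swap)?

pivot = A[9] = 9; i = -1
j=0: A[0]=12 > 9 → no swap
j=1: A[1]=3 ≤ 9 → i=0, swap A[0],A[1] → 3 12 10 13 6 8 14 15 11 9
j=2: A[2]=10 > 9 → no swap
j=3: A[3]=13 > 9 → no swap
j=4: A[4]=6 ≤ 9 → i=1, swap A[1],A[4] → 3 6 10 13 12 8 14 15 11 9
(after j=4) A = 3 6 10 13 12 8 14 15 11 9

3 6 10 13 12 8 14 15 11 9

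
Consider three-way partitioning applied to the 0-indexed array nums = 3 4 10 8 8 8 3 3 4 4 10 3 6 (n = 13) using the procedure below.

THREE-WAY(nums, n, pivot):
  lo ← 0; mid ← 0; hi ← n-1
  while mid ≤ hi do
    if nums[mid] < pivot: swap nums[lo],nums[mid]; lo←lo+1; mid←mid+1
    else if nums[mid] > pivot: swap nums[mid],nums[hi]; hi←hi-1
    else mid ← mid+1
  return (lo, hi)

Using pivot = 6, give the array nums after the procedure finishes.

3 4 3 4 4 3 3 6 8 10 8 8 10

lo=0 mid=0 hi=12
3<6: swap(0,0), lo=1 mid=1 ⇒ 3 4 10 8 8 8 3 3 4 4 10 3 6
4<6: swap(1,1), lo=2 mid=2 ⇒ 3 4 10 8 8 8 3 3 4 4 10 3 6
10>6: swap(2,12), hi=11 ⇒ 3 4 6 8 8 8 3 3 4 4 10 3 10
6=6: mid=3
8>6: swap(3,11), hi=10 ⇒ 3 4 6 3 8 8 3 3 4 4 10 8 10
3<6: swap(2,3), lo=3 mid=4 ⇒ 3 4 3 6 8 8 3 3 4 4 10 8 10
8>6: swap(4,10), hi=9 ⇒ 3 4 3 6 10 8 3 3 4 4 8 8 10
10>6: swap(4,9), hi=8 ⇒ 3 4 3 6 4 8 3 3 4 10 8 8 10
4<6: swap(3,4), lo=4 mid=5 ⇒ 3 4 3 4 6 8 3 3 4 10 8 8 10
8>6: swap(5,8), hi=7 ⇒ 3 4 3 4 6 4 3 3 8 10 8 8 10
4<6: swap(4,5), lo=5 mid=6 ⇒ 3 4 3 4 4 6 3 3 8 10 8 8 10
3<6: swap(5,6), lo=6 mid=7 ⇒ 3 4 3 4 4 3 6 3 8 10 8 8 10
3<6: swap(6,7), lo=7 mid=8 ⇒ 3 4 3 4 4 3 3 6 8 10 8 8 10
done. lo=7 hi=7; nums=3 4 3 4 4 3 3 6 8 10 8 8 10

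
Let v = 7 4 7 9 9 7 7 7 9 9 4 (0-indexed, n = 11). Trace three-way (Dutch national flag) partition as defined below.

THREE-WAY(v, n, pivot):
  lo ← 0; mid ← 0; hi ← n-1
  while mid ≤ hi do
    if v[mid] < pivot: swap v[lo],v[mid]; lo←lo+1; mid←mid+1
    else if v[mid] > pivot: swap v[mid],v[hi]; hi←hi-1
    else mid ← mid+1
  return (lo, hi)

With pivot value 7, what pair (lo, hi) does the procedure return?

(2, 6)

lo=0 mid=0 hi=10
7=7: mid=1
4<7: swap(0,1), lo=1 mid=2 ⇒ 4 7 7 9 9 7 7 7 9 9 4
7=7: mid=3
9>7: swap(3,10), hi=9 ⇒ 4 7 7 4 9 7 7 7 9 9 9
4<7: swap(1,3), lo=2 mid=4 ⇒ 4 4 7 7 9 7 7 7 9 9 9
9>7: swap(4,9), hi=8 ⇒ 4 4 7 7 9 7 7 7 9 9 9
9>7: swap(4,8), hi=7 ⇒ 4 4 7 7 9 7 7 7 9 9 9
9>7: swap(4,7), hi=6 ⇒ 4 4 7 7 7 7 7 9 9 9 9
7=7: mid=5
7=7: mid=6
7=7: mid=7
done. lo=2 hi=6; v=4 4 7 7 7 7 7 9 9 9 9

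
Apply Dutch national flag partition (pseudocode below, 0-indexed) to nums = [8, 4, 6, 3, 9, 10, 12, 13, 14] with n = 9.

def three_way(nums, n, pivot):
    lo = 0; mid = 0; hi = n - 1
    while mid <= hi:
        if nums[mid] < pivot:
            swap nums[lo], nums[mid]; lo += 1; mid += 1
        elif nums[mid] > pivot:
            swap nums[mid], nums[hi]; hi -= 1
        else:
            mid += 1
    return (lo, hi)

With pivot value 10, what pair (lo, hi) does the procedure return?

lo=0 mid=0 hi=8
8<10: swap(0,0), lo=1 mid=1 ⇒ [8, 4, 6, 3, 9, 10, 12, 13, 14]
4<10: swap(1,1), lo=2 mid=2 ⇒ [8, 4, 6, 3, 9, 10, 12, 13, 14]
6<10: swap(2,2), lo=3 mid=3 ⇒ [8, 4, 6, 3, 9, 10, 12, 13, 14]
3<10: swap(3,3), lo=4 mid=4 ⇒ [8, 4, 6, 3, 9, 10, 12, 13, 14]
9<10: swap(4,4), lo=5 mid=5 ⇒ [8, 4, 6, 3, 9, 10, 12, 13, 14]
10=10: mid=6
12>10: swap(6,8), hi=7 ⇒ [8, 4, 6, 3, 9, 10, 14, 13, 12]
14>10: swap(6,7), hi=6 ⇒ [8, 4, 6, 3, 9, 10, 13, 14, 12]
13>10: swap(6,6), hi=5 ⇒ [8, 4, 6, 3, 9, 10, 13, 14, 12]
done. lo=5 hi=5; nums=[8, 4, 6, 3, 9, 10, 13, 14, 12]

(5, 5)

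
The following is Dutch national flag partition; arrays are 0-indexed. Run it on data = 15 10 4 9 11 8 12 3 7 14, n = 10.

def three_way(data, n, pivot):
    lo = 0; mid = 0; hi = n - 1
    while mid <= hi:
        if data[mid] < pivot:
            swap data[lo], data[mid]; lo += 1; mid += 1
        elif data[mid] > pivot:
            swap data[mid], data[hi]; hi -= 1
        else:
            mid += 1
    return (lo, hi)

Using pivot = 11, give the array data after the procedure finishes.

pivot = 11; lo=0, mid=0, hi=9
data[mid]=15>11: swap data[0],data[9]; hi=8 → 14 10 4 9 11 8 12 3 7 15
data[mid]=14>11: swap data[0],data[8]; hi=7 → 7 10 4 9 11 8 12 3 14 15
data[mid]=7<11: swap data[0],data[0]; lo=1,mid=1 → 7 10 4 9 11 8 12 3 14 15
data[mid]=10<11: swap data[1],data[1]; lo=2,mid=2 → 7 10 4 9 11 8 12 3 14 15
data[mid]=4<11: swap data[2],data[2]; lo=3,mid=3 → 7 10 4 9 11 8 12 3 14 15
data[mid]=9<11: swap data[3],data[3]; lo=4,mid=4 → 7 10 4 9 11 8 12 3 14 15
data[mid]=11=11: mid=5
data[mid]=8<11: swap data[4],data[5]; lo=5,mid=6 → 7 10 4 9 8 11 12 3 14 15
data[mid]=12>11: swap data[6],data[7]; hi=6 → 7 10 4 9 8 11 3 12 14 15
data[mid]=3<11: swap data[5],data[6]; lo=6,mid=7 → 7 10 4 9 8 3 11 12 14 15
end: lo=6, hi=6; data = 7 10 4 9 8 3 11 12 14 15

7 10 4 9 8 3 11 12 14 15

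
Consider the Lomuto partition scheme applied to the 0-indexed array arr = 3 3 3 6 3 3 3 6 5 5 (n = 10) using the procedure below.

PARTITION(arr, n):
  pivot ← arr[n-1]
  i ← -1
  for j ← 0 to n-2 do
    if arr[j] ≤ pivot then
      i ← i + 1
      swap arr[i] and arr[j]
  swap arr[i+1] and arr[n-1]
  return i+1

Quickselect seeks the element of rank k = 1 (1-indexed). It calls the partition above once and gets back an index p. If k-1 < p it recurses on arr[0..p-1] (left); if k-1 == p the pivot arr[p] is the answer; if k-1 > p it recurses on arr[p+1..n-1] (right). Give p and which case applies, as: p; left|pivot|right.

pivot=5, i=-1
j=0: 3≤5, i=0, swap(0,0) ⇒ 3 3 3 6 3 3 3 6 5 5
j=1: 3≤5, i=1, swap(1,1) ⇒ 3 3 3 6 3 3 3 6 5 5
j=2: 3≤5, i=2, swap(2,2) ⇒ 3 3 3 6 3 3 3 6 5 5
j=3: 6>5, skip
j=4: 3≤5, i=3, swap(3,4) ⇒ 3 3 3 3 6 3 3 6 5 5
j=5: 3≤5, i=4, swap(4,5) ⇒ 3 3 3 3 3 6 3 6 5 5
j=6: 3≤5, i=5, swap(5,6) ⇒ 3 3 3 3 3 3 6 6 5 5
j=7: 6>5, skip
j=8: 5≤5, i=6, swap(6,8) ⇒ 3 3 3 3 3 3 5 6 6 5
swap(7,9) ⇒ 3 3 3 3 3 3 5 5 6 6; return 7
p = 7; k-1 = 0 < 7 ⇒ left

7; left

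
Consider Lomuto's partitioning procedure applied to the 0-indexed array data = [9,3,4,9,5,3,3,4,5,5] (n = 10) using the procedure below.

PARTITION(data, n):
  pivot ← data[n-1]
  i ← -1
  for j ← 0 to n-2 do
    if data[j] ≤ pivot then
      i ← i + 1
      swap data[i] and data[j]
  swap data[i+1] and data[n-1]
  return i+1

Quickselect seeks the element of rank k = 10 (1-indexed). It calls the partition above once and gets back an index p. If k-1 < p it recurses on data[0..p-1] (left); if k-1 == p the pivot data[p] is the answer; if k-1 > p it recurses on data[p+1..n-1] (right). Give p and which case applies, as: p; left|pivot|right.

7; right

pivot = data[9] = 5; i = -1
j=0: data[0]=9 > 5 → no swap
j=1: data[1]=3 ≤ 5 → i=0, swap data[0],data[1] → [3,9,4,9,5,3,3,4,5,5]
j=2: data[2]=4 ≤ 5 → i=1, swap data[1],data[2] → [3,4,9,9,5,3,3,4,5,5]
j=3: data[3]=9 > 5 → no swap
j=4: data[4]=5 ≤ 5 → i=2, swap data[2],data[4] → [3,4,5,9,9,3,3,4,5,5]
j=5: data[5]=3 ≤ 5 → i=3, swap data[3],data[5] → [3,4,5,3,9,9,3,4,5,5]
j=6: data[6]=3 ≤ 5 → i=4, swap data[4],data[6] → [3,4,5,3,3,9,9,4,5,5]
j=7: data[7]=4 ≤ 5 → i=5, swap data[5],data[7] → [3,4,5,3,3,4,9,9,5,5]
j=8: data[8]=5 ≤ 5 → i=6, swap data[6],data[8] → [3,4,5,3,3,4,5,9,9,5]
final swap data[7],data[9] → [3,4,5,3,3,4,5,5,9,9]; return 7
p = 7; k-1 = 9 > 7 ⇒ right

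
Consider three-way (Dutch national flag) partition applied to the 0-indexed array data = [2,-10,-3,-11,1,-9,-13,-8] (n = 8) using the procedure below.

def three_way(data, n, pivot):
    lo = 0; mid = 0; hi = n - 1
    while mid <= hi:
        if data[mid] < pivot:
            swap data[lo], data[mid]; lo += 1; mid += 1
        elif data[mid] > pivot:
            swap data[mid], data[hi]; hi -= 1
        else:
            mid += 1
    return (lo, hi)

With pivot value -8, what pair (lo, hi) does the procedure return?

(4, 4)

lo=0 mid=0 hi=7
2>-8: swap(0,7), hi=6 ⇒ [-8,-10,-3,-11,1,-9,-13,2]
-8=-8: mid=1
-10<-8: swap(0,1), lo=1 mid=2 ⇒ [-10,-8,-3,-11,1,-9,-13,2]
-3>-8: swap(2,6), hi=5 ⇒ [-10,-8,-13,-11,1,-9,-3,2]
-13<-8: swap(1,2), lo=2 mid=3 ⇒ [-10,-13,-8,-11,1,-9,-3,2]
-11<-8: swap(2,3), lo=3 mid=4 ⇒ [-10,-13,-11,-8,1,-9,-3,2]
1>-8: swap(4,5), hi=4 ⇒ [-10,-13,-11,-8,-9,1,-3,2]
-9<-8: swap(3,4), lo=4 mid=5 ⇒ [-10,-13,-11,-9,-8,1,-3,2]
done. lo=4 hi=4; data=[-10,-13,-11,-9,-8,1,-3,2]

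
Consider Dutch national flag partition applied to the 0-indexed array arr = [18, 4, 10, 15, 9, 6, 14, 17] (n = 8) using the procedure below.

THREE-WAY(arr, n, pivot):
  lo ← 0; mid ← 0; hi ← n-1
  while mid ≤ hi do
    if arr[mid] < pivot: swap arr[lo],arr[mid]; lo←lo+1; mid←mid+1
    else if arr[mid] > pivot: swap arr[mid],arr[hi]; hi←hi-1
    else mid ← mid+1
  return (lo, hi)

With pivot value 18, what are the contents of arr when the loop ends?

lo=0 mid=0 hi=7
18=18: mid=1
4<18: swap(0,1), lo=1 mid=2 ⇒ [4, 18, 10, 15, 9, 6, 14, 17]
10<18: swap(1,2), lo=2 mid=3 ⇒ [4, 10, 18, 15, 9, 6, 14, 17]
15<18: swap(2,3), lo=3 mid=4 ⇒ [4, 10, 15, 18, 9, 6, 14, 17]
9<18: swap(3,4), lo=4 mid=5 ⇒ [4, 10, 15, 9, 18, 6, 14, 17]
6<18: swap(4,5), lo=5 mid=6 ⇒ [4, 10, 15, 9, 6, 18, 14, 17]
14<18: swap(5,6), lo=6 mid=7 ⇒ [4, 10, 15, 9, 6, 14, 18, 17]
17<18: swap(6,7), lo=7 mid=8 ⇒ [4, 10, 15, 9, 6, 14, 17, 18]
done. lo=7 hi=7; arr=[4, 10, 15, 9, 6, 14, 17, 18]

[4, 10, 15, 9, 6, 14, 17, 18]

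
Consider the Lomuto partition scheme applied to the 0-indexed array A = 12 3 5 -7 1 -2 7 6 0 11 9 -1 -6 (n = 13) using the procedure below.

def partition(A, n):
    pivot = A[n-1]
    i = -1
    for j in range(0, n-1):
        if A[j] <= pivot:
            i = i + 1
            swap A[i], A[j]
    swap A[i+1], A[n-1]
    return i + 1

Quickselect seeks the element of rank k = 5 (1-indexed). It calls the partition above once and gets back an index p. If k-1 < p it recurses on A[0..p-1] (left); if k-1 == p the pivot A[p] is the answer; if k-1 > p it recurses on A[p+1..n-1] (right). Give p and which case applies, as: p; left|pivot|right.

pivot = A[12] = -6; i = -1
j=0: A[0]=12 > -6 → no swap
j=1: A[1]=3 > -6 → no swap
j=2: A[2]=5 > -6 → no swap
j=3: A[3]=-7 ≤ -6 → i=0, swap A[0],A[3] → -7 3 5 12 1 -2 7 6 0 11 9 -1 -6
j=4: A[4]=1 > -6 → no swap
j=5: A[5]=-2 > -6 → no swap
j=6: A[6]=7 > -6 → no swap
j=7: A[7]=6 > -6 → no swap
j=8: A[8]=0 > -6 → no swap
j=9: A[9]=11 > -6 → no swap
j=10: A[10]=9 > -6 → no swap
j=11: A[11]=-1 > -6 → no swap
final swap A[1],A[12] → -7 -6 5 12 1 -2 7 6 0 11 9 -1 3; return 1
p = 1; k-1 = 4 > 1 ⇒ right

1; right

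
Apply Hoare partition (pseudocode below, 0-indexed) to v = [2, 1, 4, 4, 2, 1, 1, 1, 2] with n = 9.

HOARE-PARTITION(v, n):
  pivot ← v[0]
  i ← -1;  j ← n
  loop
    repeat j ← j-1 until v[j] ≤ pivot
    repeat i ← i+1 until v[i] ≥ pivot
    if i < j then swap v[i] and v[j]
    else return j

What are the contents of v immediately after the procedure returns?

pivot = v[0] = 2; i = -1, j = 9
j→8 (v[8]=2≤2), i→0 (v[0]=2≥2); i<j, swap → [2, 1, 4, 4, 2, 1, 1, 1, 2]
j→7 (v[7]=1≤2), i→2 (v[2]=4≥2); i<j, swap → [2, 1, 1, 4, 2, 1, 1, 4, 2]
j→6 (v[6]=1≤2), i→3 (v[3]=4≥2); i<j, swap → [2, 1, 1, 1, 2, 1, 4, 4, 2]
j→5 (v[5]=1≤2), i→4 (v[4]=2≥2); i<j, swap → [2, 1, 1, 1, 1, 2, 4, 4, 2]
j→4, i→5; i≥j, return j=4. v = [2, 1, 1, 1, 1, 2, 4, 4, 2]

[2, 1, 1, 1, 1, 2, 4, 4, 2]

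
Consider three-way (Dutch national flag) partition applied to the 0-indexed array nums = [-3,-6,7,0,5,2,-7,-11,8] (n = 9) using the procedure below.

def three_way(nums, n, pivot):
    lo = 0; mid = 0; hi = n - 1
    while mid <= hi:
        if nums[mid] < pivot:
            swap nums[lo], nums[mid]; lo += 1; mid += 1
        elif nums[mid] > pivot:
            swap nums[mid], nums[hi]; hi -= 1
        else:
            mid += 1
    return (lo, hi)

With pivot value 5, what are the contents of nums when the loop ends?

[-3,-6,-11,0,2,-7,5,8,7]

lo=0 mid=0 hi=8
-3<5: swap(0,0), lo=1 mid=1 ⇒ [-3,-6,7,0,5,2,-7,-11,8]
-6<5: swap(1,1), lo=2 mid=2 ⇒ [-3,-6,7,0,5,2,-7,-11,8]
7>5: swap(2,8), hi=7 ⇒ [-3,-6,8,0,5,2,-7,-11,7]
8>5: swap(2,7), hi=6 ⇒ [-3,-6,-11,0,5,2,-7,8,7]
-11<5: swap(2,2), lo=3 mid=3 ⇒ [-3,-6,-11,0,5,2,-7,8,7]
0<5: swap(3,3), lo=4 mid=4 ⇒ [-3,-6,-11,0,5,2,-7,8,7]
5=5: mid=5
2<5: swap(4,5), lo=5 mid=6 ⇒ [-3,-6,-11,0,2,5,-7,8,7]
-7<5: swap(5,6), lo=6 mid=7 ⇒ [-3,-6,-11,0,2,-7,5,8,7]
done. lo=6 hi=6; nums=[-3,-6,-11,0,2,-7,5,8,7]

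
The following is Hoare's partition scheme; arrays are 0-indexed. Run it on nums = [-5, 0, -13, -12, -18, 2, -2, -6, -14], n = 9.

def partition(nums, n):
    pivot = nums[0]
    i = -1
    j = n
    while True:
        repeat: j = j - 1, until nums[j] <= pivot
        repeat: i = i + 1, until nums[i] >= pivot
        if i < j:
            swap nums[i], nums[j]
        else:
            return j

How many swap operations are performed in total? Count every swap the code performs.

pivot = nums[0] = -5; i = -1, j = 9
j→8 (nums[8]=-14≤-5), i→0 (nums[0]=-5≥-5); i<j, swap → [-14, 0, -13, -12, -18, 2, -2, -6, -5]
j→7 (nums[7]=-6≤-5), i→1 (nums[1]=0≥-5); i<j, swap → [-14, -6, -13, -12, -18, 2, -2, 0, -5]
j→4, i→5; i≥j, return j=4. nums = [-14, -6, -13, -12, -18, 2, -2, 0, -5]

2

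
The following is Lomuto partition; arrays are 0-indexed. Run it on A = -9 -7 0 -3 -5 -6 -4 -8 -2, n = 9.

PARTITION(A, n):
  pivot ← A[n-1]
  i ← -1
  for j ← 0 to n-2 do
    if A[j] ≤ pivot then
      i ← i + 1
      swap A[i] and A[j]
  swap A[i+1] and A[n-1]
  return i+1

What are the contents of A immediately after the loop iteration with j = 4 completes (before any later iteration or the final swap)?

pivot = A[8] = -2; i = -1
j=0: A[0]=-9 ≤ -2 → i=0, swap A[0],A[0] (no change) → -9 -7 0 -3 -5 -6 -4 -8 -2
j=1: A[1]=-7 ≤ -2 → i=1, swap A[1],A[1] (no change) → -9 -7 0 -3 -5 -6 -4 -8 -2
j=2: A[2]=0 > -2 → no swap
j=3: A[3]=-3 ≤ -2 → i=2, swap A[2],A[3] → -9 -7 -3 0 -5 -6 -4 -8 -2
j=4: A[4]=-5 ≤ -2 → i=3, swap A[3],A[4] → -9 -7 -3 -5 0 -6 -4 -8 -2
(after j=4) A = -9 -7 -3 -5 0 -6 -4 -8 -2

-9 -7 -3 -5 0 -6 -4 -8 -2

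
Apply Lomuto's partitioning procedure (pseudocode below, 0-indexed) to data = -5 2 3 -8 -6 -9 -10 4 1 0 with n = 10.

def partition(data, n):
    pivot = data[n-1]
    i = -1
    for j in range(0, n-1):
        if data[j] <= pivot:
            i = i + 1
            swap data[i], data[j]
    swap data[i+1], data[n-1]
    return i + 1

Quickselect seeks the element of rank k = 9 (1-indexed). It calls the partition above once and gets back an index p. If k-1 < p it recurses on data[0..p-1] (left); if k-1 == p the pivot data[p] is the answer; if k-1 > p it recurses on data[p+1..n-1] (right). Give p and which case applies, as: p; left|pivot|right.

5; right

pivot=0, i=-1
j=0: -5≤0, i=0, swap(0,0) ⇒ -5 2 3 -8 -6 -9 -10 4 1 0
j=1: 2>0, skip
j=2: 3>0, skip
j=3: -8≤0, i=1, swap(1,3) ⇒ -5 -8 3 2 -6 -9 -10 4 1 0
j=4: -6≤0, i=2, swap(2,4) ⇒ -5 -8 -6 2 3 -9 -10 4 1 0
j=5: -9≤0, i=3, swap(3,5) ⇒ -5 -8 -6 -9 3 2 -10 4 1 0
j=6: -10≤0, i=4, swap(4,6) ⇒ -5 -8 -6 -9 -10 2 3 4 1 0
j=7: 4>0, skip
j=8: 1>0, skip
swap(5,9) ⇒ -5 -8 -6 -9 -10 0 3 4 1 2; return 5
p = 5; k-1 = 8 > 5 ⇒ right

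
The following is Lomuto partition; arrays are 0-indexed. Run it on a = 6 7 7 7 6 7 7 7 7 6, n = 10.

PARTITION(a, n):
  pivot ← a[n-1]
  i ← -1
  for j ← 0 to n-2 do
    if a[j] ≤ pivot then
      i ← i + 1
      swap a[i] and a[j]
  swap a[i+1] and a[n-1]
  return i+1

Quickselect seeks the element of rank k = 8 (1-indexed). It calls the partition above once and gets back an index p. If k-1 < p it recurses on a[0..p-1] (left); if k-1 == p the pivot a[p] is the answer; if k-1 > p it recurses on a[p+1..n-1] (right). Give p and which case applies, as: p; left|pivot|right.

pivot=6, i=-1
j=0: 6≤6, i=0, swap(0,0) ⇒ 6 7 7 7 6 7 7 7 7 6
j=1: 7>6, skip
j=2: 7>6, skip
j=3: 7>6, skip
j=4: 6≤6, i=1, swap(1,4) ⇒ 6 6 7 7 7 7 7 7 7 6
j=5: 7>6, skip
j=6: 7>6, skip
j=7: 7>6, skip
j=8: 7>6, skip
swap(2,9) ⇒ 6 6 6 7 7 7 7 7 7 7; return 2
p = 2; k-1 = 7 > 2 ⇒ right

2; right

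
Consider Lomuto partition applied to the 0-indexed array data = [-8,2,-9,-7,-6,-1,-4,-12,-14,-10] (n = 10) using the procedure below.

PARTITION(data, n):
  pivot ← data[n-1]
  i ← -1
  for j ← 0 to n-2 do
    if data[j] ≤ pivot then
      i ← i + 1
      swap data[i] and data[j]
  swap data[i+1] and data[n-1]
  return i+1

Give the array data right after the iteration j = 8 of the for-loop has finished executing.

[-12,-14,-9,-7,-6,-1,-4,-8,2,-10]

pivot = data[9] = -10; i = -1
j=0: data[0]=-8 > -10 → no swap
j=1: data[1]=2 > -10 → no swap
j=2: data[2]=-9 > -10 → no swap
j=3: data[3]=-7 > -10 → no swap
j=4: data[4]=-6 > -10 → no swap
j=5: data[5]=-1 > -10 → no swap
j=6: data[6]=-4 > -10 → no swap
j=7: data[7]=-12 ≤ -10 → i=0, swap data[0],data[7] → [-12,2,-9,-7,-6,-1,-4,-8,-14,-10]
j=8: data[8]=-14 ≤ -10 → i=1, swap data[1],data[8] → [-12,-14,-9,-7,-6,-1,-4,-8,2,-10]
(after j=8) data = [-12,-14,-9,-7,-6,-1,-4,-8,2,-10]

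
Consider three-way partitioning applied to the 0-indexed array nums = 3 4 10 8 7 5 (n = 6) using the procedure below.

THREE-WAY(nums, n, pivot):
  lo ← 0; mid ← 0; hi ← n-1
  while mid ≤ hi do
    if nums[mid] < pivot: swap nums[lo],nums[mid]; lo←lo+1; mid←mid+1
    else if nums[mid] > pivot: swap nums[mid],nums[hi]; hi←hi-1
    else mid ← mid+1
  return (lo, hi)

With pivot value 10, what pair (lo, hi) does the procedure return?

(5, 5)

pivot = 10; lo=0, mid=0, hi=5
nums[mid]=3<10: swap nums[0],nums[0]; lo=1,mid=1 → 3 4 10 8 7 5
nums[mid]=4<10: swap nums[1],nums[1]; lo=2,mid=2 → 3 4 10 8 7 5
nums[mid]=10=10: mid=3
nums[mid]=8<10: swap nums[2],nums[3]; lo=3,mid=4 → 3 4 8 10 7 5
nums[mid]=7<10: swap nums[3],nums[4]; lo=4,mid=5 → 3 4 8 7 10 5
nums[mid]=5<10: swap nums[4],nums[5]; lo=5,mid=6 → 3 4 8 7 5 10
end: lo=5, hi=5; nums = 3 4 8 7 5 10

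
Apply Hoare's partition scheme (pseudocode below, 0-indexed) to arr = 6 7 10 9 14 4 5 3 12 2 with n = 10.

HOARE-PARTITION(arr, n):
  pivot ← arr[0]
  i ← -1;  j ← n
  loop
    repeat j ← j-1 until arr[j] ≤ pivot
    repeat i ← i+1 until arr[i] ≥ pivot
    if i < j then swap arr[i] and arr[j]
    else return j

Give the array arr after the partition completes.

2 3 5 4 14 9 10 7 12 6

pivot=6
j stops at 9 (2), i stops at 0 (6); swap ⇒ 2 7 10 9 14 4 5 3 12 6
j stops at 7 (3), i stops at 1 (7); swap ⇒ 2 3 10 9 14 4 5 7 12 6
j stops at 6 (5), i stops at 2 (10); swap ⇒ 2 3 5 9 14 4 10 7 12 6
j stops at 5 (4), i stops at 3 (9); swap ⇒ 2 3 5 4 14 9 10 7 12 6
j stops at 3, i stops at 4; i≥j ⇒ return 3. arr=2 3 5 4 14 9 10 7 12 6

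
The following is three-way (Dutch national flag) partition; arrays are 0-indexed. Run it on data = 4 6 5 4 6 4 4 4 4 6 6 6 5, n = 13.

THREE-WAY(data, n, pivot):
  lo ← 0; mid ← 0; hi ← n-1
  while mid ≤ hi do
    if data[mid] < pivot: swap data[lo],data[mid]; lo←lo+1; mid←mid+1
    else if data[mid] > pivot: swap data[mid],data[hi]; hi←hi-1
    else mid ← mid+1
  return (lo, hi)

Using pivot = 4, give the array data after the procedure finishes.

lo=0 mid=0 hi=12
4=4: mid=1
6>4: swap(1,12), hi=11 ⇒ 4 5 5 4 6 4 4 4 4 6 6 6 6
5>4: swap(1,11), hi=10 ⇒ 4 6 5 4 6 4 4 4 4 6 6 5 6
6>4: swap(1,10), hi=9 ⇒ 4 6 5 4 6 4 4 4 4 6 6 5 6
6>4: swap(1,9), hi=8 ⇒ 4 6 5 4 6 4 4 4 4 6 6 5 6
6>4: swap(1,8), hi=7 ⇒ 4 4 5 4 6 4 4 4 6 6 6 5 6
4=4: mid=2
5>4: swap(2,7), hi=6 ⇒ 4 4 4 4 6 4 4 5 6 6 6 5 6
4=4: mid=3
4=4: mid=4
6>4: swap(4,6), hi=5 ⇒ 4 4 4 4 4 4 6 5 6 6 6 5 6
4=4: mid=5
4=4: mid=6
done. lo=0 hi=5; data=4 4 4 4 4 4 6 5 6 6 6 5 6

4 4 4 4 4 4 6 5 6 6 6 5 6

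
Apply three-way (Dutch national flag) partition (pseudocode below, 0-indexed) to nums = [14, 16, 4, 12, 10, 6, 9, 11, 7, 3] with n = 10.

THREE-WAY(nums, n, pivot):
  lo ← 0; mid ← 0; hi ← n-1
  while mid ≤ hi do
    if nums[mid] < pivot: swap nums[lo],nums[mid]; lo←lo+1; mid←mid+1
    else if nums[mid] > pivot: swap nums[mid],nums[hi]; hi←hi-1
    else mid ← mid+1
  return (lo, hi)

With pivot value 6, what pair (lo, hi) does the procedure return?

(2, 2)

lo=0 mid=0 hi=9
14>6: swap(0,9), hi=8 ⇒ [3, 16, 4, 12, 10, 6, 9, 11, 7, 14]
3<6: swap(0,0), lo=1 mid=1 ⇒ [3, 16, 4, 12, 10, 6, 9, 11, 7, 14]
16>6: swap(1,8), hi=7 ⇒ [3, 7, 4, 12, 10, 6, 9, 11, 16, 14]
7>6: swap(1,7), hi=6 ⇒ [3, 11, 4, 12, 10, 6, 9, 7, 16, 14]
11>6: swap(1,6), hi=5 ⇒ [3, 9, 4, 12, 10, 6, 11, 7, 16, 14]
9>6: swap(1,5), hi=4 ⇒ [3, 6, 4, 12, 10, 9, 11, 7, 16, 14]
6=6: mid=2
4<6: swap(1,2), lo=2 mid=3 ⇒ [3, 4, 6, 12, 10, 9, 11, 7, 16, 14]
12>6: swap(3,4), hi=3 ⇒ [3, 4, 6, 10, 12, 9, 11, 7, 16, 14]
10>6: swap(3,3), hi=2 ⇒ [3, 4, 6, 10, 12, 9, 11, 7, 16, 14]
done. lo=2 hi=2; nums=[3, 4, 6, 10, 12, 9, 11, 7, 16, 14]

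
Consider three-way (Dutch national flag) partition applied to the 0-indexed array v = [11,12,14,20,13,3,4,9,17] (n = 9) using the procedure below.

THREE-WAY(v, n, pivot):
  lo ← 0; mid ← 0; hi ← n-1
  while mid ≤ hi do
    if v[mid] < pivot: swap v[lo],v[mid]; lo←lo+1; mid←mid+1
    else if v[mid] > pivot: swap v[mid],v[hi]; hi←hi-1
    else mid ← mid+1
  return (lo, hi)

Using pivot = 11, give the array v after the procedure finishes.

[9,4,3,11,13,20,14,17,12]

lo=0 mid=0 hi=8
11=11: mid=1
12>11: swap(1,8), hi=7 ⇒ [11,17,14,20,13,3,4,9,12]
17>11: swap(1,7), hi=6 ⇒ [11,9,14,20,13,3,4,17,12]
9<11: swap(0,1), lo=1 mid=2 ⇒ [9,11,14,20,13,3,4,17,12]
14>11: swap(2,6), hi=5 ⇒ [9,11,4,20,13,3,14,17,12]
4<11: swap(1,2), lo=2 mid=3 ⇒ [9,4,11,20,13,3,14,17,12]
20>11: swap(3,5), hi=4 ⇒ [9,4,11,3,13,20,14,17,12]
3<11: swap(2,3), lo=3 mid=4 ⇒ [9,4,3,11,13,20,14,17,12]
13>11: swap(4,4), hi=3 ⇒ [9,4,3,11,13,20,14,17,12]
done. lo=3 hi=3; v=[9,4,3,11,13,20,14,17,12]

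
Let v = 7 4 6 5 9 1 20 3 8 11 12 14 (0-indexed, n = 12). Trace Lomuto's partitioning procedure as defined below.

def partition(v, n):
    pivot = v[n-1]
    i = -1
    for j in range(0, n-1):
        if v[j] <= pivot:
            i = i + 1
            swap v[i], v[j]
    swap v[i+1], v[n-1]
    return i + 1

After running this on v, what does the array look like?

pivot=14, i=-1
j=0: 7≤14, i=0, swap(0,0) ⇒ 7 4 6 5 9 1 20 3 8 11 12 14
j=1: 4≤14, i=1, swap(1,1) ⇒ 7 4 6 5 9 1 20 3 8 11 12 14
j=2: 6≤14, i=2, swap(2,2) ⇒ 7 4 6 5 9 1 20 3 8 11 12 14
j=3: 5≤14, i=3, swap(3,3) ⇒ 7 4 6 5 9 1 20 3 8 11 12 14
j=4: 9≤14, i=4, swap(4,4) ⇒ 7 4 6 5 9 1 20 3 8 11 12 14
j=5: 1≤14, i=5, swap(5,5) ⇒ 7 4 6 5 9 1 20 3 8 11 12 14
j=6: 20>14, skip
j=7: 3≤14, i=6, swap(6,7) ⇒ 7 4 6 5 9 1 3 20 8 11 12 14
j=8: 8≤14, i=7, swap(7,8) ⇒ 7 4 6 5 9 1 3 8 20 11 12 14
j=9: 11≤14, i=8, swap(8,9) ⇒ 7 4 6 5 9 1 3 8 11 20 12 14
j=10: 12≤14, i=9, swap(9,10) ⇒ 7 4 6 5 9 1 3 8 11 12 20 14
swap(10,11) ⇒ 7 4 6 5 9 1 3 8 11 12 14 20; return 10

7 4 6 5 9 1 3 8 11 12 14 20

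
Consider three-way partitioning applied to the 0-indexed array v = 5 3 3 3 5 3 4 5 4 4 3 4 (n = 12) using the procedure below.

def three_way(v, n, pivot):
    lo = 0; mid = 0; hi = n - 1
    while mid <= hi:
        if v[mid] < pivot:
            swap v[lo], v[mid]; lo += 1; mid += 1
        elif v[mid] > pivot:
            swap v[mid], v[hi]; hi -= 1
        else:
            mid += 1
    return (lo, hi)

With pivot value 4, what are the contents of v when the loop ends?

3 3 3 3 3 4 4 4 4 5 5 5

pivot = 4; lo=0, mid=0, hi=11
v[mid]=5>4: swap v[0],v[11]; hi=10 → 4 3 3 3 5 3 4 5 4 4 3 5
v[mid]=4=4: mid=1
v[mid]=3<4: swap v[0],v[1]; lo=1,mid=2 → 3 4 3 3 5 3 4 5 4 4 3 5
v[mid]=3<4: swap v[1],v[2]; lo=2,mid=3 → 3 3 4 3 5 3 4 5 4 4 3 5
v[mid]=3<4: swap v[2],v[3]; lo=3,mid=4 → 3 3 3 4 5 3 4 5 4 4 3 5
v[mid]=5>4: swap v[4],v[10]; hi=9 → 3 3 3 4 3 3 4 5 4 4 5 5
v[mid]=3<4: swap v[3],v[4]; lo=4,mid=5 → 3 3 3 3 4 3 4 5 4 4 5 5
v[mid]=3<4: swap v[4],v[5]; lo=5,mid=6 → 3 3 3 3 3 4 4 5 4 4 5 5
v[mid]=4=4: mid=7
v[mid]=5>4: swap v[7],v[9]; hi=8 → 3 3 3 3 3 4 4 4 4 5 5 5
v[mid]=4=4: mid=8
v[mid]=4=4: mid=9
end: lo=5, hi=8; v = 3 3 3 3 3 4 4 4 4 5 5 5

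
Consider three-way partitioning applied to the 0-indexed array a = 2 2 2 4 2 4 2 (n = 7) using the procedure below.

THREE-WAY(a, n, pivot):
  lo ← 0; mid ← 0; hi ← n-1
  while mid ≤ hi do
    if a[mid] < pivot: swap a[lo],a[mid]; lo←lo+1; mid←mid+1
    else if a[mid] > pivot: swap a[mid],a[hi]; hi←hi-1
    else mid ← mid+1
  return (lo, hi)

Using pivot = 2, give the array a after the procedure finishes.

pivot = 2; lo=0, mid=0, hi=6
a[mid]=2=2: mid=1
a[mid]=2=2: mid=2
a[mid]=2=2: mid=3
a[mid]=4>2: swap a[3],a[6]; hi=5 → 2 2 2 2 2 4 4
a[mid]=2=2: mid=4
a[mid]=2=2: mid=5
a[mid]=4>2: swap a[5],a[5]; hi=4 → 2 2 2 2 2 4 4
end: lo=0, hi=4; a = 2 2 2 2 2 4 4

2 2 2 2 2 4 4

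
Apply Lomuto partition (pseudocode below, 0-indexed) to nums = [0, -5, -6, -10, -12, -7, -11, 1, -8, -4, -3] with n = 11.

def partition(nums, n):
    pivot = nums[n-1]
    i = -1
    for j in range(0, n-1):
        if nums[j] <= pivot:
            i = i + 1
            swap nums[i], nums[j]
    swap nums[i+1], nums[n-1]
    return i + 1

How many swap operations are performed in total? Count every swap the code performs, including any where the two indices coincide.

9

pivot = nums[10] = -3; i = -1
j=0: nums[0]=0 > -3 → no swap
j=1: nums[1]=-5 ≤ -3 → i=0, swap nums[0],nums[1] → [-5, 0, -6, -10, -12, -7, -11, 1, -8, -4, -3]
j=2: nums[2]=-6 ≤ -3 → i=1, swap nums[1],nums[2] → [-5, -6, 0, -10, -12, -7, -11, 1, -8, -4, -3]
j=3: nums[3]=-10 ≤ -3 → i=2, swap nums[2],nums[3] → [-5, -6, -10, 0, -12, -7, -11, 1, -8, -4, -3]
j=4: nums[4]=-12 ≤ -3 → i=3, swap nums[3],nums[4] → [-5, -6, -10, -12, 0, -7, -11, 1, -8, -4, -3]
j=5: nums[5]=-7 ≤ -3 → i=4, swap nums[4],nums[5] → [-5, -6, -10, -12, -7, 0, -11, 1, -8, -4, -3]
j=6: nums[6]=-11 ≤ -3 → i=5, swap nums[5],nums[6] → [-5, -6, -10, -12, -7, -11, 0, 1, -8, -4, -3]
j=7: nums[7]=1 > -3 → no swap
j=8: nums[8]=-8 ≤ -3 → i=6, swap nums[6],nums[8] → [-5, -6, -10, -12, -7, -11, -8, 1, 0, -4, -3]
j=9: nums[9]=-4 ≤ -3 → i=7, swap nums[7],nums[9] → [-5, -6, -10, -12, -7, -11, -8, -4, 0, 1, -3]
final swap nums[8],nums[10] → [-5, -6, -10, -12, -7, -11, -8, -4, -3, 1, 0]; return 8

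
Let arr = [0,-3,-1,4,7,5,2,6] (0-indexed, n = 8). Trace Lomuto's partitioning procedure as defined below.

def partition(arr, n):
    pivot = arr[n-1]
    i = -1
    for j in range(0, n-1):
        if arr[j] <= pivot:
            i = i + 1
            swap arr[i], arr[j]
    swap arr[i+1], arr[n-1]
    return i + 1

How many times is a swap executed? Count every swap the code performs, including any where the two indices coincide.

7

pivot = arr[7] = 6; i = -1
j=0: arr[0]=0 ≤ 6 → i=0, swap arr[0],arr[0] (no change) → [0,-3,-1,4,7,5,2,6]
j=1: arr[1]=-3 ≤ 6 → i=1, swap arr[1],arr[1] (no change) → [0,-3,-1,4,7,5,2,6]
j=2: arr[2]=-1 ≤ 6 → i=2, swap arr[2],arr[2] (no change) → [0,-3,-1,4,7,5,2,6]
j=3: arr[3]=4 ≤ 6 → i=3, swap arr[3],arr[3] (no change) → [0,-3,-1,4,7,5,2,6]
j=4: arr[4]=7 > 6 → no swap
j=5: arr[5]=5 ≤ 6 → i=4, swap arr[4],arr[5] → [0,-3,-1,4,5,7,2,6]
j=6: arr[6]=2 ≤ 6 → i=5, swap arr[5],arr[6] → [0,-3,-1,4,5,2,7,6]
final swap arr[6],arr[7] → [0,-3,-1,4,5,2,6,7]; return 6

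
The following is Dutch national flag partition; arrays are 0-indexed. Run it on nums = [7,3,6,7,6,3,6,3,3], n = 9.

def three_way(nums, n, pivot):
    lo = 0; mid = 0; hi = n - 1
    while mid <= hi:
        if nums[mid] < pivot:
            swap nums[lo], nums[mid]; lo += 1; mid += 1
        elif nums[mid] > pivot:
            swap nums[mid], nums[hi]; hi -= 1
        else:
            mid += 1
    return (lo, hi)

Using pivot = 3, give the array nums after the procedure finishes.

lo=0 mid=0 hi=8
7>3: swap(0,8), hi=7 ⇒ [3,3,6,7,6,3,6,3,7]
3=3: mid=1
3=3: mid=2
6>3: swap(2,7), hi=6 ⇒ [3,3,3,7,6,3,6,6,7]
3=3: mid=3
7>3: swap(3,6), hi=5 ⇒ [3,3,3,6,6,3,7,6,7]
6>3: swap(3,5), hi=4 ⇒ [3,3,3,3,6,6,7,6,7]
3=3: mid=4
6>3: swap(4,4), hi=3 ⇒ [3,3,3,3,6,6,7,6,7]
done. lo=0 hi=3; nums=[3,3,3,3,6,6,7,6,7]

[3,3,3,3,6,6,7,6,7]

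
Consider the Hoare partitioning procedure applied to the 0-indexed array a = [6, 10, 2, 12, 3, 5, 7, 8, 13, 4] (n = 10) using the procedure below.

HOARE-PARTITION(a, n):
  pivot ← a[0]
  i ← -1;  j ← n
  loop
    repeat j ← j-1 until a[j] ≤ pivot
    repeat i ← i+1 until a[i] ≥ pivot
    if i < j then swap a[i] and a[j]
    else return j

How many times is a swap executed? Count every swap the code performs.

pivot = a[0] = 6; i = -1, j = 10
j→9 (a[9]=4≤6), i→0 (a[0]=6≥6); i<j, swap → [4, 10, 2, 12, 3, 5, 7, 8, 13, 6]
j→5 (a[5]=5≤6), i→1 (a[1]=10≥6); i<j, swap → [4, 5, 2, 12, 3, 10, 7, 8, 13, 6]
j→4 (a[4]=3≤6), i→3 (a[3]=12≥6); i<j, swap → [4, 5, 2, 3, 12, 10, 7, 8, 13, 6]
j→3, i→4; i≥j, return j=3. a = [4, 5, 2, 3, 12, 10, 7, 8, 13, 6]

3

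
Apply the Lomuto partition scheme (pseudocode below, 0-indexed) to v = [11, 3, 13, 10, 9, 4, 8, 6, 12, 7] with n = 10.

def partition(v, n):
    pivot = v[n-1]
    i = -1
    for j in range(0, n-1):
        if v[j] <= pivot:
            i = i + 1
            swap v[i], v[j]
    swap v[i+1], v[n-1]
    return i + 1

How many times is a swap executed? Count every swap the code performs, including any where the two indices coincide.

4

pivot=7, i=-1
j=0: 11>7, skip
j=1: 3≤7, i=0, swap(0,1) ⇒ [3, 11, 13, 10, 9, 4, 8, 6, 12, 7]
j=2: 13>7, skip
j=3: 10>7, skip
j=4: 9>7, skip
j=5: 4≤7, i=1, swap(1,5) ⇒ [3, 4, 13, 10, 9, 11, 8, 6, 12, 7]
j=6: 8>7, skip
j=7: 6≤7, i=2, swap(2,7) ⇒ [3, 4, 6, 10, 9, 11, 8, 13, 12, 7]
j=8: 12>7, skip
swap(3,9) ⇒ [3, 4, 6, 7, 9, 11, 8, 13, 12, 10]; return 3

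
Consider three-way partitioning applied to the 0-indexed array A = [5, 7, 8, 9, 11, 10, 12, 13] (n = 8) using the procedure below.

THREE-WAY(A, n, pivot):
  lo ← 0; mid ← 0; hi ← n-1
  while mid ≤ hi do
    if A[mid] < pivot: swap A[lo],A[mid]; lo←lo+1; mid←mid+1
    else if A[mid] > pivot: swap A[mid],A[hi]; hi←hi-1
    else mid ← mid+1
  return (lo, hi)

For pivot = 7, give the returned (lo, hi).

(1, 1)

lo=0 mid=0 hi=7
5<7: swap(0,0), lo=1 mid=1 ⇒ [5, 7, 8, 9, 11, 10, 12, 13]
7=7: mid=2
8>7: swap(2,7), hi=6 ⇒ [5, 7, 13, 9, 11, 10, 12, 8]
13>7: swap(2,6), hi=5 ⇒ [5, 7, 12, 9, 11, 10, 13, 8]
12>7: swap(2,5), hi=4 ⇒ [5, 7, 10, 9, 11, 12, 13, 8]
10>7: swap(2,4), hi=3 ⇒ [5, 7, 11, 9, 10, 12, 13, 8]
11>7: swap(2,3), hi=2 ⇒ [5, 7, 9, 11, 10, 12, 13, 8]
9>7: swap(2,2), hi=1 ⇒ [5, 7, 9, 11, 10, 12, 13, 8]
done. lo=1 hi=1; A=[5, 7, 9, 11, 10, 12, 13, 8]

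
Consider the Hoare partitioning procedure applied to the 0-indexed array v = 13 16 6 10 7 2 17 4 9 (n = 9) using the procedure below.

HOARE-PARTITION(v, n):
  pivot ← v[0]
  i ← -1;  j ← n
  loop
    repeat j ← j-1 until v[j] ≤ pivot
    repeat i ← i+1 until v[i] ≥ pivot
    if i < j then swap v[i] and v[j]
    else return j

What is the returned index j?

5

pivot = v[0] = 13; i = -1, j = 9
j→8 (v[8]=9≤13), i→0 (v[0]=13≥13); i<j, swap → 9 16 6 10 7 2 17 4 13
j→7 (v[7]=4≤13), i→1 (v[1]=16≥13); i<j, swap → 9 4 6 10 7 2 17 16 13
j→5, i→6; i≥j, return j=5. v = 9 4 6 10 7 2 17 16 13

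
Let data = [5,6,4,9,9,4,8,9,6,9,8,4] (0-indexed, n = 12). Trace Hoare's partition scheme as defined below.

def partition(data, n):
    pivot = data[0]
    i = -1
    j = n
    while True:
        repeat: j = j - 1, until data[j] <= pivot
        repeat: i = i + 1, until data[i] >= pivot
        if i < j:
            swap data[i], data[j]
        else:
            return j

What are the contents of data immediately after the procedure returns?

pivot=5
j stops at 11 (4), i stops at 0 (5); swap ⇒ [4,6,4,9,9,4,8,9,6,9,8,5]
j stops at 5 (4), i stops at 1 (6); swap ⇒ [4,4,4,9,9,6,8,9,6,9,8,5]
j stops at 2, i stops at 3; i≥j ⇒ return 2. data=[4,4,4,9,9,6,8,9,6,9,8,5]

[4,4,4,9,9,6,8,9,6,9,8,5]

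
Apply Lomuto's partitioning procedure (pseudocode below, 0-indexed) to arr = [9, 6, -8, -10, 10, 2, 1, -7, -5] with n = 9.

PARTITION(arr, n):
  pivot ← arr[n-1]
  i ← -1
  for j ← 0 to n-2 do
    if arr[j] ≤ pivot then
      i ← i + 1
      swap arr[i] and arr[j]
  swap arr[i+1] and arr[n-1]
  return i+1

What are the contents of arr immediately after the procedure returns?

[-8, -10, -7, -5, 10, 2, 1, 9, 6]

pivot = arr[8] = -5; i = -1
j=0: arr[0]=9 > -5 → no swap
j=1: arr[1]=6 > -5 → no swap
j=2: arr[2]=-8 ≤ -5 → i=0, swap arr[0],arr[2] → [-8, 6, 9, -10, 10, 2, 1, -7, -5]
j=3: arr[3]=-10 ≤ -5 → i=1, swap arr[1],arr[3] → [-8, -10, 9, 6, 10, 2, 1, -7, -5]
j=4: arr[4]=10 > -5 → no swap
j=5: arr[5]=2 > -5 → no swap
j=6: arr[6]=1 > -5 → no swap
j=7: arr[7]=-7 ≤ -5 → i=2, swap arr[2],arr[7] → [-8, -10, -7, 6, 10, 2, 1, 9, -5]
final swap arr[3],arr[8] → [-8, -10, -7, -5, 10, 2, 1, 9, 6]; return 3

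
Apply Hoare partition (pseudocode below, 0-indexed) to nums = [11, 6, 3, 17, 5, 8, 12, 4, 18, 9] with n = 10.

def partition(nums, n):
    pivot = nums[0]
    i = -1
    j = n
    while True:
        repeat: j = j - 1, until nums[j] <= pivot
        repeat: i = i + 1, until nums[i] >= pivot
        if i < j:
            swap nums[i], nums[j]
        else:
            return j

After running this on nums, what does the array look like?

pivot=11
j stops at 9 (9), i stops at 0 (11); swap ⇒ [9, 6, 3, 17, 5, 8, 12, 4, 18, 11]
j stops at 7 (4), i stops at 3 (17); swap ⇒ [9, 6, 3, 4, 5, 8, 12, 17, 18, 11]
j stops at 5, i stops at 6; i≥j ⇒ return 5. nums=[9, 6, 3, 4, 5, 8, 12, 17, 18, 11]

[9, 6, 3, 4, 5, 8, 12, 17, 18, 11]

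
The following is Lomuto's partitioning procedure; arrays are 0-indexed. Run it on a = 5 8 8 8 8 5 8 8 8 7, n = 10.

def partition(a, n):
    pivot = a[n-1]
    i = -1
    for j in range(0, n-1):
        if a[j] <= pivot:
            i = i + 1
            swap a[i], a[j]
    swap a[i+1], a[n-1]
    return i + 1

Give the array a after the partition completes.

5 5 7 8 8 8 8 8 8 8

pivot=7, i=-1
j=0: 5≤7, i=0, swap(0,0) ⇒ 5 8 8 8 8 5 8 8 8 7
j=1: 8>7, skip
j=2: 8>7, skip
j=3: 8>7, skip
j=4: 8>7, skip
j=5: 5≤7, i=1, swap(1,5) ⇒ 5 5 8 8 8 8 8 8 8 7
j=6: 8>7, skip
j=7: 8>7, skip
j=8: 8>7, skip
swap(2,9) ⇒ 5 5 7 8 8 8 8 8 8 8; return 2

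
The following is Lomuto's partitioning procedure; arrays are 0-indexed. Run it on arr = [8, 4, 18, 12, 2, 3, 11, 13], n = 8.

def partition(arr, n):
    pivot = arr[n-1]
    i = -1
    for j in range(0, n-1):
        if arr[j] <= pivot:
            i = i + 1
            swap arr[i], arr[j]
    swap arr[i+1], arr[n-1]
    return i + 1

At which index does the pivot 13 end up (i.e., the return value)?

6

pivot = arr[7] = 13; i = -1
j=0: arr[0]=8 ≤ 13 → i=0, swap arr[0],arr[0] (no change) → [8, 4, 18, 12, 2, 3, 11, 13]
j=1: arr[1]=4 ≤ 13 → i=1, swap arr[1],arr[1] (no change) → [8, 4, 18, 12, 2, 3, 11, 13]
j=2: arr[2]=18 > 13 → no swap
j=3: arr[3]=12 ≤ 13 → i=2, swap arr[2],arr[3] → [8, 4, 12, 18, 2, 3, 11, 13]
j=4: arr[4]=2 ≤ 13 → i=3, swap arr[3],arr[4] → [8, 4, 12, 2, 18, 3, 11, 13]
j=5: arr[5]=3 ≤ 13 → i=4, swap arr[4],arr[5] → [8, 4, 12, 2, 3, 18, 11, 13]
j=6: arr[6]=11 ≤ 13 → i=5, swap arr[5],arr[6] → [8, 4, 12, 2, 3, 11, 18, 13]
final swap arr[6],arr[7] → [8, 4, 12, 2, 3, 11, 13, 18]; return 6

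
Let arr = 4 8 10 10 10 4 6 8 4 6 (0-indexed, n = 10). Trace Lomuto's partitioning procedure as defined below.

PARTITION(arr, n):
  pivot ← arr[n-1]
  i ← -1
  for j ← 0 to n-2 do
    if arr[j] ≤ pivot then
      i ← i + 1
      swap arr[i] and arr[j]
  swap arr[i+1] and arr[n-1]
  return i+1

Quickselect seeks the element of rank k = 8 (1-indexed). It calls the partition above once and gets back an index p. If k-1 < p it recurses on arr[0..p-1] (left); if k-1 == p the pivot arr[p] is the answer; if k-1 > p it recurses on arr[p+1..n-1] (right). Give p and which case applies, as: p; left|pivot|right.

4; right

pivot=6, i=-1
j=0: 4≤6, i=0, swap(0,0) ⇒ 4 8 10 10 10 4 6 8 4 6
j=1: 8>6, skip
j=2: 10>6, skip
j=3: 10>6, skip
j=4: 10>6, skip
j=5: 4≤6, i=1, swap(1,5) ⇒ 4 4 10 10 10 8 6 8 4 6
j=6: 6≤6, i=2, swap(2,6) ⇒ 4 4 6 10 10 8 10 8 4 6
j=7: 8>6, skip
j=8: 4≤6, i=3, swap(3,8) ⇒ 4 4 6 4 10 8 10 8 10 6
swap(4,9) ⇒ 4 4 6 4 6 8 10 8 10 10; return 4
p = 4; k-1 = 7 > 4 ⇒ right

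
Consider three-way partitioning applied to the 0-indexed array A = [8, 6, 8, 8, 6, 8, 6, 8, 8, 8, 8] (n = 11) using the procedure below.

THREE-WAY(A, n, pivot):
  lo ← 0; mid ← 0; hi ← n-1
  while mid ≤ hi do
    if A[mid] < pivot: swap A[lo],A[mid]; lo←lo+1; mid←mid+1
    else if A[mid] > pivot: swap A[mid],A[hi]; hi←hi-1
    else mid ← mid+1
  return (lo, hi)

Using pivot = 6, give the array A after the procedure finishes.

lo=0 mid=0 hi=10
8>6: swap(0,10), hi=9 ⇒ [8, 6, 8, 8, 6, 8, 6, 8, 8, 8, 8]
8>6: swap(0,9), hi=8 ⇒ [8, 6, 8, 8, 6, 8, 6, 8, 8, 8, 8]
8>6: swap(0,8), hi=7 ⇒ [8, 6, 8, 8, 6, 8, 6, 8, 8, 8, 8]
8>6: swap(0,7), hi=6 ⇒ [8, 6, 8, 8, 6, 8, 6, 8, 8, 8, 8]
8>6: swap(0,6), hi=5 ⇒ [6, 6, 8, 8, 6, 8, 8, 8, 8, 8, 8]
6=6: mid=1
6=6: mid=2
8>6: swap(2,5), hi=4 ⇒ [6, 6, 8, 8, 6, 8, 8, 8, 8, 8, 8]
8>6: swap(2,4), hi=3 ⇒ [6, 6, 6, 8, 8, 8, 8, 8, 8, 8, 8]
6=6: mid=3
8>6: swap(3,3), hi=2 ⇒ [6, 6, 6, 8, 8, 8, 8, 8, 8, 8, 8]
done. lo=0 hi=2; A=[6, 6, 6, 8, 8, 8, 8, 8, 8, 8, 8]

[6, 6, 6, 8, 8, 8, 8, 8, 8, 8, 8]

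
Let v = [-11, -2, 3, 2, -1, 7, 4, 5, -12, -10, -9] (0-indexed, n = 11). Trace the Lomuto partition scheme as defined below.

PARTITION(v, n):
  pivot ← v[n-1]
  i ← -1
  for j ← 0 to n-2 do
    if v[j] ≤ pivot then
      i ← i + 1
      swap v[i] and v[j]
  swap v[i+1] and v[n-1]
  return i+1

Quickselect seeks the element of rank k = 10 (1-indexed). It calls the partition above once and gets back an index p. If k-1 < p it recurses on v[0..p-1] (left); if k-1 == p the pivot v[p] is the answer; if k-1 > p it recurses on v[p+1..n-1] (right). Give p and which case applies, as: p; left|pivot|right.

pivot = v[10] = -9; i = -1
j=0: v[0]=-11 ≤ -9 → i=0, swap v[0],v[0] (no change) → [-11, -2, 3, 2, -1, 7, 4, 5, -12, -10, -9]
j=1: v[1]=-2 > -9 → no swap
j=2: v[2]=3 > -9 → no swap
j=3: v[3]=2 > -9 → no swap
j=4: v[4]=-1 > -9 → no swap
j=5: v[5]=7 > -9 → no swap
j=6: v[6]=4 > -9 → no swap
j=7: v[7]=5 > -9 → no swap
j=8: v[8]=-12 ≤ -9 → i=1, swap v[1],v[8] → [-11, -12, 3, 2, -1, 7, 4, 5, -2, -10, -9]
j=9: v[9]=-10 ≤ -9 → i=2, swap v[2],v[9] → [-11, -12, -10, 2, -1, 7, 4, 5, -2, 3, -9]
final swap v[3],v[10] → [-11, -12, -10, -9, -1, 7, 4, 5, -2, 3, 2]; return 3
p = 3; k-1 = 9 > 3 ⇒ right

3; right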